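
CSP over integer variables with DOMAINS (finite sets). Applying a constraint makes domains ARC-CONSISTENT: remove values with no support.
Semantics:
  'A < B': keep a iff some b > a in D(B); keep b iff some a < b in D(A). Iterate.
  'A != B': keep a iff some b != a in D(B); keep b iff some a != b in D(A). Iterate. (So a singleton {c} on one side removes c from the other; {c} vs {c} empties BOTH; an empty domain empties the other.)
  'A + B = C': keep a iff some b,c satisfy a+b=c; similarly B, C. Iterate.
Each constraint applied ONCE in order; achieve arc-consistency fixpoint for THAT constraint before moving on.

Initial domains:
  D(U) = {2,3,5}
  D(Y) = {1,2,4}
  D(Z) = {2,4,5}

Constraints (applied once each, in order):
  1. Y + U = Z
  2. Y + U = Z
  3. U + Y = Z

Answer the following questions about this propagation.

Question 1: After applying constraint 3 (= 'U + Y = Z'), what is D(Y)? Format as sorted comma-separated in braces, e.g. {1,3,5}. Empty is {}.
Answer: {1,2}

Derivation:
Constraint 1 (Y + U = Z) on D(Y)={1,2,4} D(U)={2,3,5} D(Z)={2,4,5}: Y {1,2,4}->{1,2}; U {2,3,5}->{2,3}; Z {2,4,5}->{4,5}
Constraint 2 (Y + U = Z) on D(Y)={1,2} D(U)={2,3} D(Z)={4,5}: no change
Constraint 3 (U + Y = Z) on D(U)={2,3} D(Y)={1,2} D(Z)={4,5}: no change
So after constraint 3: D(Y) = {1,2}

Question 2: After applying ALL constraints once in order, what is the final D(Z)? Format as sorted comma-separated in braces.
Constraint 1 (Y + U = Z) on D(Y)={1,2,4} D(U)={2,3,5} D(Z)={2,4,5}: Y {1,2,4}->{1,2}; U {2,3,5}->{2,3}; Z {2,4,5}->{4,5}
Constraint 2 (Y + U = Z) on D(Y)={1,2} D(U)={2,3} D(Z)={4,5}: no change
Constraint 3 (U + Y = Z) on D(U)={2,3} D(Y)={1,2} D(Z)={4,5}: no change
So after all 3 constraints: D(Z) = {4,5}

Answer: {4,5}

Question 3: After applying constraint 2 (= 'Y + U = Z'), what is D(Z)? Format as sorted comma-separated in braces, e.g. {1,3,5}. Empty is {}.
Constraint 1 (Y + U = Z) on D(Y)={1,2,4} D(U)={2,3,5} D(Z)={2,4,5}: Y {1,2,4}->{1,2}; U {2,3,5}->{2,3}; Z {2,4,5}->{4,5}
Constraint 2 (Y + U = Z) on D(Y)={1,2} D(U)={2,3} D(Z)={4,5}: no change
So after constraint 2: D(Z) = {4,5}

Answer: {4,5}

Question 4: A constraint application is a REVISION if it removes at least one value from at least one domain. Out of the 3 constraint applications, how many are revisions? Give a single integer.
Constraint 1 (Y + U = Z) on D(Y)={1,2,4} D(U)={2,3,5} D(Z)={2,4,5}: Y {1,2,4}->{1,2}; U {2,3,5}->{2,3}; Z {2,4,5}->{4,5} => REVISION
Constraint 2 (Y + U = Z) on D(Y)={1,2} D(U)={2,3} D(Z)={4,5}: no change => not a revision
Constraint 3 (U + Y = Z) on D(U)={2,3} D(Y)={1,2} D(Z)={4,5}: no change => not a revision
Total revisions = 1

Answer: 1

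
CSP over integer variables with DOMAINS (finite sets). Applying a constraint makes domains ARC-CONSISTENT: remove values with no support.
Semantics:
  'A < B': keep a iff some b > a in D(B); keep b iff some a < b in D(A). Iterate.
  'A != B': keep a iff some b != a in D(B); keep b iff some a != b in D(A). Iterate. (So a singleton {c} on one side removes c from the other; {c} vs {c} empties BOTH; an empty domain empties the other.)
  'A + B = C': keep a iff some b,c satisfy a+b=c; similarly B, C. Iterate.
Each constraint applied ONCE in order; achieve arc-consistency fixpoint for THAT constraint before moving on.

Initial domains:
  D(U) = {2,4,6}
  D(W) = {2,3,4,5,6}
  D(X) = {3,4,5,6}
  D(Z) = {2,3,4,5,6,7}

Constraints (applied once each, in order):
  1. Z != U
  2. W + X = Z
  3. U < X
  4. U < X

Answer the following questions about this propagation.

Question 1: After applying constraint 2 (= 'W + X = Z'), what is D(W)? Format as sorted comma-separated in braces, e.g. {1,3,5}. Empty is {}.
Constraint 1 (Z != U) on D(Z)={2,3,4,5,6,7} D(U)={2,4,6}: no change
Constraint 2 (W + X = Z) on D(W)={2,3,4,5,6} D(X)={3,4,5,6} D(Z)={2,3,4,5,6,7}: W {2,3,4,5,6}->{2,3,4}; X {3,4,5,6}->{3,4,5}; Z {2,3,4,5,6,7}->{5,6,7}
So after constraint 2: D(W) = {2,3,4}

Answer: {2,3,4}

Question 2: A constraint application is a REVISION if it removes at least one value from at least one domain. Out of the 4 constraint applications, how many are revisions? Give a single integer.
Constraint 1 (Z != U) on D(Z)={2,3,4,5,6,7} D(U)={2,4,6}: no change => not a revision
Constraint 2 (W + X = Z) on D(W)={2,3,4,5,6} D(X)={3,4,5,6} D(Z)={2,3,4,5,6,7}: W {2,3,4,5,6}->{2,3,4}; X {3,4,5,6}->{3,4,5}; Z {2,3,4,5,6,7}->{5,6,7} => REVISION
Constraint 3 (U < X) on D(U)={2,4,6} D(X)={3,4,5}: U {2,4,6}->{2,4} => REVISION
Constraint 4 (U < X) on D(U)={2,4} D(X)={3,4,5}: no change => not a revision
Total revisions = 2

Answer: 2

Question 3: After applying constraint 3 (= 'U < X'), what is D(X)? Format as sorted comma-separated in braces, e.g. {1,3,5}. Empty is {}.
Constraint 1 (Z != U) on D(Z)={2,3,4,5,6,7} D(U)={2,4,6}: no change
Constraint 2 (W + X = Z) on D(W)={2,3,4,5,6} D(X)={3,4,5,6} D(Z)={2,3,4,5,6,7}: W {2,3,4,5,6}->{2,3,4}; X {3,4,5,6}->{3,4,5}; Z {2,3,4,5,6,7}->{5,6,7}
Constraint 3 (U < X) on D(U)={2,4,6} D(X)={3,4,5}: U {2,4,6}->{2,4}
So after constraint 3: D(X) = {3,4,5}

Answer: {3,4,5}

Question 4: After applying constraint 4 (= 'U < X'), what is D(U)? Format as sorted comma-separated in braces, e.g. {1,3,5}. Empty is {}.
Constraint 1 (Z != U) on D(Z)={2,3,4,5,6,7} D(U)={2,4,6}: no change
Constraint 2 (W + X = Z) on D(W)={2,3,4,5,6} D(X)={3,4,5,6} D(Z)={2,3,4,5,6,7}: W {2,3,4,5,6}->{2,3,4}; X {3,4,5,6}->{3,4,5}; Z {2,3,4,5,6,7}->{5,6,7}
Constraint 3 (U < X) on D(U)={2,4,6} D(X)={3,4,5}: U {2,4,6}->{2,4}
Constraint 4 (U < X) on D(U)={2,4} D(X)={3,4,5}: no change
So after constraint 4: D(U) = {2,4}

Answer: {2,4}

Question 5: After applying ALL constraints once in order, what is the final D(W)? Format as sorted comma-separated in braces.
Answer: {2,3,4}

Derivation:
Constraint 1 (Z != U) on D(Z)={2,3,4,5,6,7} D(U)={2,4,6}: no change
Constraint 2 (W + X = Z) on D(W)={2,3,4,5,6} D(X)={3,4,5,6} D(Z)={2,3,4,5,6,7}: W {2,3,4,5,6}->{2,3,4}; X {3,4,5,6}->{3,4,5}; Z {2,3,4,5,6,7}->{5,6,7}
Constraint 3 (U < X) on D(U)={2,4,6} D(X)={3,4,5}: U {2,4,6}->{2,4}
Constraint 4 (U < X) on D(U)={2,4} D(X)={3,4,5}: no change
So after all 4 constraints: D(W) = {2,3,4}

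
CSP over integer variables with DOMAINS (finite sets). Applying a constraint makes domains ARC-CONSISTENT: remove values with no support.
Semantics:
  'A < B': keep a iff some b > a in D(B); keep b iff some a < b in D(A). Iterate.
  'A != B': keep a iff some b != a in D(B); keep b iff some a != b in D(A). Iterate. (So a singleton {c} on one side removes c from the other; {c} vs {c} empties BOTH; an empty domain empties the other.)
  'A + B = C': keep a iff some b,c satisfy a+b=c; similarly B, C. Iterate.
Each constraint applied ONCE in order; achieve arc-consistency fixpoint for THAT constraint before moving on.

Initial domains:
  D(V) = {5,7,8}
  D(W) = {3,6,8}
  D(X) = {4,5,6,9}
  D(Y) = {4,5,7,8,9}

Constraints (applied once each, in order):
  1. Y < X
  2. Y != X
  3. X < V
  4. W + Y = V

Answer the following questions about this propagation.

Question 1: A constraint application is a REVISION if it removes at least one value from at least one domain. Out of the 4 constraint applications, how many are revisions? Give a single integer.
Answer: 3

Derivation:
Constraint 1 (Y < X) on D(Y)={4,5,7,8,9} D(X)={4,5,6,9}: Y {4,5,7,8,9}->{4,5,7,8}; X {4,5,6,9}->{5,6,9} => REVISION
Constraint 2 (Y != X) on D(Y)={4,5,7,8} D(X)={5,6,9}: no change => not a revision
Constraint 3 (X < V) on D(X)={5,6,9} D(V)={5,7,8}: X {5,6,9}->{5,6}; V {5,7,8}->{7,8} => REVISION
Constraint 4 (W + Y = V) on D(W)={3,6,8} D(Y)={4,5,7,8} D(V)={7,8}: W {3,6,8}->{3}; Y {4,5,7,8}->{4,5} => REVISION
Total revisions = 3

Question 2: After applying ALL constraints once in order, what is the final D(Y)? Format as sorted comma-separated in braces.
Constraint 1 (Y < X) on D(Y)={4,5,7,8,9} D(X)={4,5,6,9}: Y {4,5,7,8,9}->{4,5,7,8}; X {4,5,6,9}->{5,6,9}
Constraint 2 (Y != X) on D(Y)={4,5,7,8} D(X)={5,6,9}: no change
Constraint 3 (X < V) on D(X)={5,6,9} D(V)={5,7,8}: X {5,6,9}->{5,6}; V {5,7,8}->{7,8}
Constraint 4 (W + Y = V) on D(W)={3,6,8} D(Y)={4,5,7,8} D(V)={7,8}: W {3,6,8}->{3}; Y {4,5,7,8}->{4,5}
So after all 4 constraints: D(Y) = {4,5}

Answer: {4,5}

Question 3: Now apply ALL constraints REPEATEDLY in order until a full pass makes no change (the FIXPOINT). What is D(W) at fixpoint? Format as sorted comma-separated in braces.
pass 0 (initial): D(W)={3,6,8}
pass 1: V {5,7,8}->{7,8}; W {3,6,8}->{3}; X {4,5,6,9}->{5,6}; Y {4,5,7,8,9}->{4,5}
pass 2: no change
Fixpoint after 2 passes: D(W) = {3}

Answer: {3}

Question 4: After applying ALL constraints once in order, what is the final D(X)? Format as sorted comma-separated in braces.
Answer: {5,6}

Derivation:
Constraint 1 (Y < X) on D(Y)={4,5,7,8,9} D(X)={4,5,6,9}: Y {4,5,7,8,9}->{4,5,7,8}; X {4,5,6,9}->{5,6,9}
Constraint 2 (Y != X) on D(Y)={4,5,7,8} D(X)={5,6,9}: no change
Constraint 3 (X < V) on D(X)={5,6,9} D(V)={5,7,8}: X {5,6,9}->{5,6}; V {5,7,8}->{7,8}
Constraint 4 (W + Y = V) on D(W)={3,6,8} D(Y)={4,5,7,8} D(V)={7,8}: W {3,6,8}->{3}; Y {4,5,7,8}->{4,5}
So after all 4 constraints: D(X) = {5,6}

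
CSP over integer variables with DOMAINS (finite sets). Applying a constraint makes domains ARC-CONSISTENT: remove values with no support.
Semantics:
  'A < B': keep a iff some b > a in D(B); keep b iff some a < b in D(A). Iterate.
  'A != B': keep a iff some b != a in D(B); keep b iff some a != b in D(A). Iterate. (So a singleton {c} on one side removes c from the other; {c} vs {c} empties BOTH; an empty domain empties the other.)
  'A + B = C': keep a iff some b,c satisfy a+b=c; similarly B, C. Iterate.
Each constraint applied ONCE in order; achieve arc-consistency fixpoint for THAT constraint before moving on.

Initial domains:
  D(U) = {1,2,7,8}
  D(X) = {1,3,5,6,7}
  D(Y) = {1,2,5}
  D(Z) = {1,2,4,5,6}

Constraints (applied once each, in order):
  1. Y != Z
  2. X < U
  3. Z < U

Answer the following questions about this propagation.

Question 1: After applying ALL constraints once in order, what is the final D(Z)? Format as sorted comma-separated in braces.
Answer: {1,2,4,5,6}

Derivation:
Constraint 1 (Y != Z) on D(Y)={1,2,5} D(Z)={1,2,4,5,6}: no change
Constraint 2 (X < U) on D(X)={1,3,5,6,7} D(U)={1,2,7,8}: U {1,2,7,8}->{2,7,8}
Constraint 3 (Z < U) on D(Z)={1,2,4,5,6} D(U)={2,7,8}: no change
So after all 3 constraints: D(Z) = {1,2,4,5,6}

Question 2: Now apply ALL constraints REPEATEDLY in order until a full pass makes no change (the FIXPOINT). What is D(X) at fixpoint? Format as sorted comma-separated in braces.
Answer: {1,3,5,6,7}

Derivation:
pass 0 (initial): D(X)={1,3,5,6,7}
pass 1: U {1,2,7,8}->{2,7,8}
pass 2: no change
Fixpoint after 2 passes: D(X) = {1,3,5,6,7}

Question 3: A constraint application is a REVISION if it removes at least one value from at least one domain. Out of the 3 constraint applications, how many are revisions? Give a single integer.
Answer: 1

Derivation:
Constraint 1 (Y != Z) on D(Y)={1,2,5} D(Z)={1,2,4,5,6}: no change => not a revision
Constraint 2 (X < U) on D(X)={1,3,5,6,7} D(U)={1,2,7,8}: U {1,2,7,8}->{2,7,8} => REVISION
Constraint 3 (Z < U) on D(Z)={1,2,4,5,6} D(U)={2,7,8}: no change => not a revision
Total revisions = 1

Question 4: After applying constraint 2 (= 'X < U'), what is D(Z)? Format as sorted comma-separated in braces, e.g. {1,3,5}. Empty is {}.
Answer: {1,2,4,5,6}

Derivation:
Constraint 1 (Y != Z) on D(Y)={1,2,5} D(Z)={1,2,4,5,6}: no change
Constraint 2 (X < U) on D(X)={1,3,5,6,7} D(U)={1,2,7,8}: U {1,2,7,8}->{2,7,8}
So after constraint 2: D(Z) = {1,2,4,5,6}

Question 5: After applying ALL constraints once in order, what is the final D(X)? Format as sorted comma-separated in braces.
Constraint 1 (Y != Z) on D(Y)={1,2,5} D(Z)={1,2,4,5,6}: no change
Constraint 2 (X < U) on D(X)={1,3,5,6,7} D(U)={1,2,7,8}: U {1,2,7,8}->{2,7,8}
Constraint 3 (Z < U) on D(Z)={1,2,4,5,6} D(U)={2,7,8}: no change
So after all 3 constraints: D(X) = {1,3,5,6,7}

Answer: {1,3,5,6,7}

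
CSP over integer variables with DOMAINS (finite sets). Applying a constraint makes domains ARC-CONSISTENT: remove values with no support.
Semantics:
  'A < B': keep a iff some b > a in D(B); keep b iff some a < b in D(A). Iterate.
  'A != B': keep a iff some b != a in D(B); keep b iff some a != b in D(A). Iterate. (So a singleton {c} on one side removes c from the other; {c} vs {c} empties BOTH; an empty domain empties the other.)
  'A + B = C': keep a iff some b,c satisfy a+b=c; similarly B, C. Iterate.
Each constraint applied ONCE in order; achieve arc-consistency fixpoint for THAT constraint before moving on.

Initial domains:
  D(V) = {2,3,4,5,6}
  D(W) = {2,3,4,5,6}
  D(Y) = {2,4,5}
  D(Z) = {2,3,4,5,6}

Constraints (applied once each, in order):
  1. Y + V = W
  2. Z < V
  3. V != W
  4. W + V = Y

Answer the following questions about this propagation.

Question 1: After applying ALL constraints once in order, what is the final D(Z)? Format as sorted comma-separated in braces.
Constraint 1 (Y + V = W) on D(Y)={2,4,5} D(V)={2,3,4,5,6} D(W)={2,3,4,5,6}: Y {2,4,5}->{2,4}; V {2,3,4,5,6}->{2,3,4}; W {2,3,4,5,6}->{4,5,6}
Constraint 2 (Z < V) on D(Z)={2,3,4,5,6} D(V)={2,3,4}: Z {2,3,4,5,6}->{2,3}; V {2,3,4}->{3,4}
Constraint 3 (V != W) on D(V)={3,4} D(W)={4,5,6}: no change
Constraint 4 (W + V = Y) on D(W)={4,5,6} D(V)={3,4} D(Y)={2,4}: W {4,5,6}->{}; V {3,4}->{}; Y {2,4}->{}
So after all 4 constraints: D(Z) = {2,3}

Answer: {2,3}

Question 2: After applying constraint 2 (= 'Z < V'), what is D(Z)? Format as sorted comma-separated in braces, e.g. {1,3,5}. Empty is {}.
Constraint 1 (Y + V = W) on D(Y)={2,4,5} D(V)={2,3,4,5,6} D(W)={2,3,4,5,6}: Y {2,4,5}->{2,4}; V {2,3,4,5,6}->{2,3,4}; W {2,3,4,5,6}->{4,5,6}
Constraint 2 (Z < V) on D(Z)={2,3,4,5,6} D(V)={2,3,4}: Z {2,3,4,5,6}->{2,3}; V {2,3,4}->{3,4}
So after constraint 2: D(Z) = {2,3}

Answer: {2,3}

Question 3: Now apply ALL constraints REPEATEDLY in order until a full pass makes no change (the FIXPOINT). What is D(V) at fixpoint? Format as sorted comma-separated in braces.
pass 0 (initial): D(V)={2,3,4,5,6}
pass 1: V {2,3,4,5,6}->{}; W {2,3,4,5,6}->{}; Y {2,4,5}->{}; Z {2,3,4,5,6}->{2,3}
pass 2: Z {2,3}->{}
pass 3: no change
Fixpoint after 3 passes: D(V) = {}

Answer: {}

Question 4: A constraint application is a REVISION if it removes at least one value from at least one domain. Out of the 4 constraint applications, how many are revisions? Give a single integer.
Answer: 3

Derivation:
Constraint 1 (Y + V = W) on D(Y)={2,4,5} D(V)={2,3,4,5,6} D(W)={2,3,4,5,6}: Y {2,4,5}->{2,4}; V {2,3,4,5,6}->{2,3,4}; W {2,3,4,5,6}->{4,5,6} => REVISION
Constraint 2 (Z < V) on D(Z)={2,3,4,5,6} D(V)={2,3,4}: Z {2,3,4,5,6}->{2,3}; V {2,3,4}->{3,4} => REVISION
Constraint 3 (V != W) on D(V)={3,4} D(W)={4,5,6}: no change => not a revision
Constraint 4 (W + V = Y) on D(W)={4,5,6} D(V)={3,4} D(Y)={2,4}: W {4,5,6}->{}; V {3,4}->{}; Y {2,4}->{} => REVISION
Total revisions = 3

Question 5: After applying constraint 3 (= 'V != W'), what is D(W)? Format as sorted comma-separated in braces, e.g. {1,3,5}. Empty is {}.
Constraint 1 (Y + V = W) on D(Y)={2,4,5} D(V)={2,3,4,5,6} D(W)={2,3,4,5,6}: Y {2,4,5}->{2,4}; V {2,3,4,5,6}->{2,3,4}; W {2,3,4,5,6}->{4,5,6}
Constraint 2 (Z < V) on D(Z)={2,3,4,5,6} D(V)={2,3,4}: Z {2,3,4,5,6}->{2,3}; V {2,3,4}->{3,4}
Constraint 3 (V != W) on D(V)={3,4} D(W)={4,5,6}: no change
So after constraint 3: D(W) = {4,5,6}

Answer: {4,5,6}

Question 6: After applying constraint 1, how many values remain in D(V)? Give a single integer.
Constraint 1 (Y + V = W) on D(Y)={2,4,5} D(V)={2,3,4,5,6} D(W)={2,3,4,5,6}: Y {2,4,5}->{2,4}; V {2,3,4,5,6}->{2,3,4}; W {2,3,4,5,6}->{4,5,6}
So after constraint 1: D(V)={2,3,4}, size = 3

Answer: 3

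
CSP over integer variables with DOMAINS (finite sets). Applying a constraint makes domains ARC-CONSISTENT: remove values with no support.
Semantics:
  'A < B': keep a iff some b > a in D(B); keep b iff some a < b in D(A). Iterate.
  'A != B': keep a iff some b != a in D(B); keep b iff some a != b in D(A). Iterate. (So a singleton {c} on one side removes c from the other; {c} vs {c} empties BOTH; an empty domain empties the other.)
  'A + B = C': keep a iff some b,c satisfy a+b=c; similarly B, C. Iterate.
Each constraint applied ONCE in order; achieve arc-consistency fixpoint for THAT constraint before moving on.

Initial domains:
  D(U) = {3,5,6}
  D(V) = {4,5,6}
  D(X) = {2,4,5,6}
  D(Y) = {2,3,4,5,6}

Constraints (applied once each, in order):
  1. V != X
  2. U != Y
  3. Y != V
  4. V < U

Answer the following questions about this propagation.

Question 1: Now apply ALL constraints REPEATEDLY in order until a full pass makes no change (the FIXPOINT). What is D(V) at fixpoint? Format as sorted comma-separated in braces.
Answer: {4,5}

Derivation:
pass 0 (initial): D(V)={4,5,6}
pass 1: U {3,5,6}->{5,6}; V {4,5,6}->{4,5}
pass 2: no change
Fixpoint after 2 passes: D(V) = {4,5}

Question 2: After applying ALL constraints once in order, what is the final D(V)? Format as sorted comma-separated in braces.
Constraint 1 (V != X) on D(V)={4,5,6} D(X)={2,4,5,6}: no change
Constraint 2 (U != Y) on D(U)={3,5,6} D(Y)={2,3,4,5,6}: no change
Constraint 3 (Y != V) on D(Y)={2,3,4,5,6} D(V)={4,5,6}: no change
Constraint 4 (V < U) on D(V)={4,5,6} D(U)={3,5,6}: V {4,5,6}->{4,5}; U {3,5,6}->{5,6}
So after all 4 constraints: D(V) = {4,5}

Answer: {4,5}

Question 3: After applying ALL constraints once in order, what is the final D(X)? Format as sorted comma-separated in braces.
Answer: {2,4,5,6}

Derivation:
Constraint 1 (V != X) on D(V)={4,5,6} D(X)={2,4,5,6}: no change
Constraint 2 (U != Y) on D(U)={3,5,6} D(Y)={2,3,4,5,6}: no change
Constraint 3 (Y != V) on D(Y)={2,3,4,5,6} D(V)={4,5,6}: no change
Constraint 4 (V < U) on D(V)={4,5,6} D(U)={3,5,6}: V {4,5,6}->{4,5}; U {3,5,6}->{5,6}
So after all 4 constraints: D(X) = {2,4,5,6}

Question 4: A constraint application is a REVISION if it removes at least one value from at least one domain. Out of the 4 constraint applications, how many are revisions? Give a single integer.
Constraint 1 (V != X) on D(V)={4,5,6} D(X)={2,4,5,6}: no change => not a revision
Constraint 2 (U != Y) on D(U)={3,5,6} D(Y)={2,3,4,5,6}: no change => not a revision
Constraint 3 (Y != V) on D(Y)={2,3,4,5,6} D(V)={4,5,6}: no change => not a revision
Constraint 4 (V < U) on D(V)={4,5,6} D(U)={3,5,6}: V {4,5,6}->{4,5}; U {3,5,6}->{5,6} => REVISION
Total revisions = 1

Answer: 1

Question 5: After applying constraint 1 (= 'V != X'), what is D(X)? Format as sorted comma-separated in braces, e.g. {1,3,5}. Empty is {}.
Answer: {2,4,5,6}

Derivation:
Constraint 1 (V != X) on D(V)={4,5,6} D(X)={2,4,5,6}: no change
So after constraint 1: D(X) = {2,4,5,6}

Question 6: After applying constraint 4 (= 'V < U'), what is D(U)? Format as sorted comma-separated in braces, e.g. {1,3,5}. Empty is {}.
Answer: {5,6}

Derivation:
Constraint 1 (V != X) on D(V)={4,5,6} D(X)={2,4,5,6}: no change
Constraint 2 (U != Y) on D(U)={3,5,6} D(Y)={2,3,4,5,6}: no change
Constraint 3 (Y != V) on D(Y)={2,3,4,5,6} D(V)={4,5,6}: no change
Constraint 4 (V < U) on D(V)={4,5,6} D(U)={3,5,6}: V {4,5,6}->{4,5}; U {3,5,6}->{5,6}
So after constraint 4: D(U) = {5,6}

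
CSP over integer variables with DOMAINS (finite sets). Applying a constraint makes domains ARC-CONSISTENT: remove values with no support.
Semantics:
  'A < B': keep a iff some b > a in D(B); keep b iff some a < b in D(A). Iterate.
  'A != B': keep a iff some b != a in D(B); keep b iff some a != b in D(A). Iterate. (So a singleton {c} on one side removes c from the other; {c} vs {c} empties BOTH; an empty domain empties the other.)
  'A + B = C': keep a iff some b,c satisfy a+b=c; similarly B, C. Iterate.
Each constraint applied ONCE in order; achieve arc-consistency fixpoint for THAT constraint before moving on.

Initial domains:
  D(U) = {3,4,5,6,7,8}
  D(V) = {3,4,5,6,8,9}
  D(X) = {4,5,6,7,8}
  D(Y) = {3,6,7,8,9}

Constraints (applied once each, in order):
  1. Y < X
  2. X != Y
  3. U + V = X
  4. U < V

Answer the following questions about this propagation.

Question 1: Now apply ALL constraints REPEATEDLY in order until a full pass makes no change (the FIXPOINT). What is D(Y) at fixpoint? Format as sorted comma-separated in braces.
pass 0 (initial): D(Y)={3,6,7,8,9}
pass 1: U {3,4,5,6,7,8}->{3,4}; V {3,4,5,6,8,9}->{4,5}; X {4,5,6,7,8}->{6,7,8}; Y {3,6,7,8,9}->{3,6,7}
pass 2: X {6,7,8}->{7,8}
pass 3: no change
Fixpoint after 3 passes: D(Y) = {3,6,7}

Answer: {3,6,7}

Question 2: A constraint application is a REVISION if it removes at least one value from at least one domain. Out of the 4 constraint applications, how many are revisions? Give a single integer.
Answer: 3

Derivation:
Constraint 1 (Y < X) on D(Y)={3,6,7,8,9} D(X)={4,5,6,7,8}: Y {3,6,7,8,9}->{3,6,7} => REVISION
Constraint 2 (X != Y) on D(X)={4,5,6,7,8} D(Y)={3,6,7}: no change => not a revision
Constraint 3 (U + V = X) on D(U)={3,4,5,6,7,8} D(V)={3,4,5,6,8,9} D(X)={4,5,6,7,8}: U {3,4,5,6,7,8}->{3,4,5}; V {3,4,5,6,8,9}->{3,4,5}; X {4,5,6,7,8}->{6,7,8} => REVISION
Constraint 4 (U < V) on D(U)={3,4,5} D(V)={3,4,5}: U {3,4,5}->{3,4}; V {3,4,5}->{4,5} => REVISION
Total revisions = 3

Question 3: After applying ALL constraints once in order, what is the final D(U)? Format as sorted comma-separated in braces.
Constraint 1 (Y < X) on D(Y)={3,6,7,8,9} D(X)={4,5,6,7,8}: Y {3,6,7,8,9}->{3,6,7}
Constraint 2 (X != Y) on D(X)={4,5,6,7,8} D(Y)={3,6,7}: no change
Constraint 3 (U + V = X) on D(U)={3,4,5,6,7,8} D(V)={3,4,5,6,8,9} D(X)={4,5,6,7,8}: U {3,4,5,6,7,8}->{3,4,5}; V {3,4,5,6,8,9}->{3,4,5}; X {4,5,6,7,8}->{6,7,8}
Constraint 4 (U < V) on D(U)={3,4,5} D(V)={3,4,5}: U {3,4,5}->{3,4}; V {3,4,5}->{4,5}
So after all 4 constraints: D(U) = {3,4}

Answer: {3,4}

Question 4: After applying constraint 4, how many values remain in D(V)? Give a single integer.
Constraint 1 (Y < X) on D(Y)={3,6,7,8,9} D(X)={4,5,6,7,8}: Y {3,6,7,8,9}->{3,6,7}
Constraint 2 (X != Y) on D(X)={4,5,6,7,8} D(Y)={3,6,7}: no change
Constraint 3 (U + V = X) on D(U)={3,4,5,6,7,8} D(V)={3,4,5,6,8,9} D(X)={4,5,6,7,8}: U {3,4,5,6,7,8}->{3,4,5}; V {3,4,5,6,8,9}->{3,4,5}; X {4,5,6,7,8}->{6,7,8}
Constraint 4 (U < V) on D(U)={3,4,5} D(V)={3,4,5}: U {3,4,5}->{3,4}; V {3,4,5}->{4,5}
So after constraint 4: D(V)={4,5}, size = 2

Answer: 2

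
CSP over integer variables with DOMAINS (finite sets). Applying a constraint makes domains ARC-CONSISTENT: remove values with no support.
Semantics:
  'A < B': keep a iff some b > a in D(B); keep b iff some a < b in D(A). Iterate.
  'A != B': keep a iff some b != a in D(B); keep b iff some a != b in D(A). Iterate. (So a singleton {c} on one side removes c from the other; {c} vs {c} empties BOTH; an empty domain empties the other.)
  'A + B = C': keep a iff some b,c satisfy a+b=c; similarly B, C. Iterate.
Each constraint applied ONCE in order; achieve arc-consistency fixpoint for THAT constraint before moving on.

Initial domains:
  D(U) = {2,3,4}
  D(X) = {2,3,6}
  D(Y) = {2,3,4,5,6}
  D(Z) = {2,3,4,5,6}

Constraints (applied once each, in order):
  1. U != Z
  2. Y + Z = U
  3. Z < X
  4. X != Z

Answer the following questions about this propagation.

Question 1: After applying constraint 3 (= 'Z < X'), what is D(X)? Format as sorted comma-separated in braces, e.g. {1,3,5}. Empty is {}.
Answer: {3,6}

Derivation:
Constraint 1 (U != Z) on D(U)={2,3,4} D(Z)={2,3,4,5,6}: no change
Constraint 2 (Y + Z = U) on D(Y)={2,3,4,5,6} D(Z)={2,3,4,5,6} D(U)={2,3,4}: Y {2,3,4,5,6}->{2}; Z {2,3,4,5,6}->{2}; U {2,3,4}->{4}
Constraint 3 (Z < X) on D(Z)={2} D(X)={2,3,6}: X {2,3,6}->{3,6}
So after constraint 3: D(X) = {3,6}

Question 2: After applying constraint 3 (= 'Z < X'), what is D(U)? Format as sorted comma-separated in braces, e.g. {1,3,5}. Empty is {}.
Answer: {4}

Derivation:
Constraint 1 (U != Z) on D(U)={2,3,4} D(Z)={2,3,4,5,6}: no change
Constraint 2 (Y + Z = U) on D(Y)={2,3,4,5,6} D(Z)={2,3,4,5,6} D(U)={2,3,4}: Y {2,3,4,5,6}->{2}; Z {2,3,4,5,6}->{2}; U {2,3,4}->{4}
Constraint 3 (Z < X) on D(Z)={2} D(X)={2,3,6}: X {2,3,6}->{3,6}
So after constraint 3: D(U) = {4}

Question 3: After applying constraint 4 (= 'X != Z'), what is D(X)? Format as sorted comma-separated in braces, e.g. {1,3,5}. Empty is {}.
Constraint 1 (U != Z) on D(U)={2,3,4} D(Z)={2,3,4,5,6}: no change
Constraint 2 (Y + Z = U) on D(Y)={2,3,4,5,6} D(Z)={2,3,4,5,6} D(U)={2,3,4}: Y {2,3,4,5,6}->{2}; Z {2,3,4,5,6}->{2}; U {2,3,4}->{4}
Constraint 3 (Z < X) on D(Z)={2} D(X)={2,3,6}: X {2,3,6}->{3,6}
Constraint 4 (X != Z) on D(X)={3,6} D(Z)={2}: no change
So after constraint 4: D(X) = {3,6}

Answer: {3,6}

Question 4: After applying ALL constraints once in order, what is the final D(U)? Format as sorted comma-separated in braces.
Constraint 1 (U != Z) on D(U)={2,3,4} D(Z)={2,3,4,5,6}: no change
Constraint 2 (Y + Z = U) on D(Y)={2,3,4,5,6} D(Z)={2,3,4,5,6} D(U)={2,3,4}: Y {2,3,4,5,6}->{2}; Z {2,3,4,5,6}->{2}; U {2,3,4}->{4}
Constraint 3 (Z < X) on D(Z)={2} D(X)={2,3,6}: X {2,3,6}->{3,6}
Constraint 4 (X != Z) on D(X)={3,6} D(Z)={2}: no change
So after all 4 constraints: D(U) = {4}

Answer: {4}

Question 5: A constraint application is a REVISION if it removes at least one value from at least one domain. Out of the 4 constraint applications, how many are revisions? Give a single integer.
Answer: 2

Derivation:
Constraint 1 (U != Z) on D(U)={2,3,4} D(Z)={2,3,4,5,6}: no change => not a revision
Constraint 2 (Y + Z = U) on D(Y)={2,3,4,5,6} D(Z)={2,3,4,5,6} D(U)={2,3,4}: Y {2,3,4,5,6}->{2}; Z {2,3,4,5,6}->{2}; U {2,3,4}->{4} => REVISION
Constraint 3 (Z < X) on D(Z)={2} D(X)={2,3,6}: X {2,3,6}->{3,6} => REVISION
Constraint 4 (X != Z) on D(X)={3,6} D(Z)={2}: no change => not a revision
Total revisions = 2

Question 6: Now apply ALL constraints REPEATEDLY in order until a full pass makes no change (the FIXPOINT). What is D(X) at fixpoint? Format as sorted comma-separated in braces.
Answer: {3,6}

Derivation:
pass 0 (initial): D(X)={2,3,6}
pass 1: U {2,3,4}->{4}; X {2,3,6}->{3,6}; Y {2,3,4,5,6}->{2}; Z {2,3,4,5,6}->{2}
pass 2: no change
Fixpoint after 2 passes: D(X) = {3,6}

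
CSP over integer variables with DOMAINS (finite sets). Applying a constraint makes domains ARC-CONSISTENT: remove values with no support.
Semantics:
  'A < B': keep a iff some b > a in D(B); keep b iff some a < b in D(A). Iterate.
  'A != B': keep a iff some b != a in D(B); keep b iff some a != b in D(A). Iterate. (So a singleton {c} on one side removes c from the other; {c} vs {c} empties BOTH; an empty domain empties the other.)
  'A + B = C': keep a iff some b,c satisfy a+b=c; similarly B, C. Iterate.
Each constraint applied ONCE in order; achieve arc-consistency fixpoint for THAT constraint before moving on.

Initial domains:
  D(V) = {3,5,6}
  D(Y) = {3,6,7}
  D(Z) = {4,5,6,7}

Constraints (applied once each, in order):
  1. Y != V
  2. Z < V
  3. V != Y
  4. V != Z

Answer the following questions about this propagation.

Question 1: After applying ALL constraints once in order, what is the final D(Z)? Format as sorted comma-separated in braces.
Constraint 1 (Y != V) on D(Y)={3,6,7} D(V)={3,5,6}: no change
Constraint 2 (Z < V) on D(Z)={4,5,6,7} D(V)={3,5,6}: Z {4,5,6,7}->{4,5}; V {3,5,6}->{5,6}
Constraint 3 (V != Y) on D(V)={5,6} D(Y)={3,6,7}: no change
Constraint 4 (V != Z) on D(V)={5,6} D(Z)={4,5}: no change
So after all 4 constraints: D(Z) = {4,5}

Answer: {4,5}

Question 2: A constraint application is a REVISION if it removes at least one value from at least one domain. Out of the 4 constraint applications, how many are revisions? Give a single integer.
Answer: 1

Derivation:
Constraint 1 (Y != V) on D(Y)={3,6,7} D(V)={3,5,6}: no change => not a revision
Constraint 2 (Z < V) on D(Z)={4,5,6,7} D(V)={3,5,6}: Z {4,5,6,7}->{4,5}; V {3,5,6}->{5,6} => REVISION
Constraint 3 (V != Y) on D(V)={5,6} D(Y)={3,6,7}: no change => not a revision
Constraint 4 (V != Z) on D(V)={5,6} D(Z)={4,5}: no change => not a revision
Total revisions = 1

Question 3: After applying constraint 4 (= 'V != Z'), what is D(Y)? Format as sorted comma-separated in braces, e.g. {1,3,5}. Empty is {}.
Constraint 1 (Y != V) on D(Y)={3,6,7} D(V)={3,5,6}: no change
Constraint 2 (Z < V) on D(Z)={4,5,6,7} D(V)={3,5,6}: Z {4,5,6,7}->{4,5}; V {3,5,6}->{5,6}
Constraint 3 (V != Y) on D(V)={5,6} D(Y)={3,6,7}: no change
Constraint 4 (V != Z) on D(V)={5,6} D(Z)={4,5}: no change
So after constraint 4: D(Y) = {3,6,7}

Answer: {3,6,7}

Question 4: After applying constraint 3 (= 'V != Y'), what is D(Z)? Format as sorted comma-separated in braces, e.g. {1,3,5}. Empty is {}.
Answer: {4,5}

Derivation:
Constraint 1 (Y != V) on D(Y)={3,6,7} D(V)={3,5,6}: no change
Constraint 2 (Z < V) on D(Z)={4,5,6,7} D(V)={3,5,6}: Z {4,5,6,7}->{4,5}; V {3,5,6}->{5,6}
Constraint 3 (V != Y) on D(V)={5,6} D(Y)={3,6,7}: no change
So after constraint 3: D(Z) = {4,5}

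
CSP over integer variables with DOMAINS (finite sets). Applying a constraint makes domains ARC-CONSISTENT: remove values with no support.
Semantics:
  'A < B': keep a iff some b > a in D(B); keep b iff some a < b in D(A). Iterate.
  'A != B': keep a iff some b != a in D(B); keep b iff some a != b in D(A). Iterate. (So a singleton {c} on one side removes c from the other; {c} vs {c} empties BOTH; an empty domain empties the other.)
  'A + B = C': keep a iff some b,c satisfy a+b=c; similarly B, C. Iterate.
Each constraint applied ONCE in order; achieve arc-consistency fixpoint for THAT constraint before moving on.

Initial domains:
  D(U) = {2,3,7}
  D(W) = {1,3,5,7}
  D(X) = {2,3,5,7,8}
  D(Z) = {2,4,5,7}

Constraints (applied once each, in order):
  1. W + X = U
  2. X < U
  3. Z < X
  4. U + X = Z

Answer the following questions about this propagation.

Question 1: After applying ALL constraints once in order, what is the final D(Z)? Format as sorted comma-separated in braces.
Constraint 1 (W + X = U) on D(W)={1,3,5,7} D(X)={2,3,5,7,8} D(U)={2,3,7}: W {1,3,5,7}->{1,5}; X {2,3,5,7,8}->{2}; U {2,3,7}->{3,7}
Constraint 2 (X < U) on D(X)={2} D(U)={3,7}: no change
Constraint 3 (Z < X) on D(Z)={2,4,5,7} D(X)={2}: Z {2,4,5,7}->{}; X {2}->{}
Constraint 4 (U + X = Z) on D(U)={3,7} D(X)={} D(Z)={}: U {3,7}->{}
So after all 4 constraints: D(Z) = {}

Answer: {}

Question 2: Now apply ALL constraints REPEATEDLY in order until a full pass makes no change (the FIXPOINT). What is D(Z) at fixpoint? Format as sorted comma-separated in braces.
pass 0 (initial): D(Z)={2,4,5,7}
pass 1: U {2,3,7}->{}; W {1,3,5,7}->{1,5}; X {2,3,5,7,8}->{}; Z {2,4,5,7}->{}
pass 2: W {1,5}->{}
pass 3: no change
Fixpoint after 3 passes: D(Z) = {}

Answer: {}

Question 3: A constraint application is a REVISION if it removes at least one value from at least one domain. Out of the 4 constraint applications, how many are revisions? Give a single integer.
Constraint 1 (W + X = U) on D(W)={1,3,5,7} D(X)={2,3,5,7,8} D(U)={2,3,7}: W {1,3,5,7}->{1,5}; X {2,3,5,7,8}->{2}; U {2,3,7}->{3,7} => REVISION
Constraint 2 (X < U) on D(X)={2} D(U)={3,7}: no change => not a revision
Constraint 3 (Z < X) on D(Z)={2,4,5,7} D(X)={2}: Z {2,4,5,7}->{}; X {2}->{} => REVISION
Constraint 4 (U + X = Z) on D(U)={3,7} D(X)={} D(Z)={}: U {3,7}->{} => REVISION
Total revisions = 3

Answer: 3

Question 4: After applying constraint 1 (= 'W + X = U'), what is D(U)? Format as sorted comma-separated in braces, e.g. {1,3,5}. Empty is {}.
Answer: {3,7}

Derivation:
Constraint 1 (W + X = U) on D(W)={1,3,5,7} D(X)={2,3,5,7,8} D(U)={2,3,7}: W {1,3,5,7}->{1,5}; X {2,3,5,7,8}->{2}; U {2,3,7}->{3,7}
So after constraint 1: D(U) = {3,7}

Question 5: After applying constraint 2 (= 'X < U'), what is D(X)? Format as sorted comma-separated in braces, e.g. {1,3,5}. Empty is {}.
Answer: {2}

Derivation:
Constraint 1 (W + X = U) on D(W)={1,3,5,7} D(X)={2,3,5,7,8} D(U)={2,3,7}: W {1,3,5,7}->{1,5}; X {2,3,5,7,8}->{2}; U {2,3,7}->{3,7}
Constraint 2 (X < U) on D(X)={2} D(U)={3,7}: no change
So after constraint 2: D(X) = {2}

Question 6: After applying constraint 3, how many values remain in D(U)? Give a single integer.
Constraint 1 (W + X = U) on D(W)={1,3,5,7} D(X)={2,3,5,7,8} D(U)={2,3,7}: W {1,3,5,7}->{1,5}; X {2,3,5,7,8}->{2}; U {2,3,7}->{3,7}
Constraint 2 (X < U) on D(X)={2} D(U)={3,7}: no change
Constraint 3 (Z < X) on D(Z)={2,4,5,7} D(X)={2}: Z {2,4,5,7}->{}; X {2}->{}
So after constraint 3: D(U)={3,7}, size = 2

Answer: 2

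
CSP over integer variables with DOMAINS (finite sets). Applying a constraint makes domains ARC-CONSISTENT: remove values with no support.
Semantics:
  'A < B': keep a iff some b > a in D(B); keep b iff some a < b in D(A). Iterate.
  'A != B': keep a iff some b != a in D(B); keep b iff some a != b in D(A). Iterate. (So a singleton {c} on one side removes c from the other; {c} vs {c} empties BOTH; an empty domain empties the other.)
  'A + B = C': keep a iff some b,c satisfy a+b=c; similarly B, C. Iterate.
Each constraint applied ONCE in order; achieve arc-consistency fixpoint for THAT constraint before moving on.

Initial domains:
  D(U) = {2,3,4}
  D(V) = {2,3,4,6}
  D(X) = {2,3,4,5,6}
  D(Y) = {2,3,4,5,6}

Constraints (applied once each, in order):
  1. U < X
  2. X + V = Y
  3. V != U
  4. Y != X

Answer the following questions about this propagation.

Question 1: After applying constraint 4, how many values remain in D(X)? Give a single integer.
Constraint 1 (U < X) on D(U)={2,3,4} D(X)={2,3,4,5,6}: X {2,3,4,5,6}->{3,4,5,6}
Constraint 2 (X + V = Y) on D(X)={3,4,5,6} D(V)={2,3,4,6} D(Y)={2,3,4,5,6}: X {3,4,5,6}->{3,4}; V {2,3,4,6}->{2,3}; Y {2,3,4,5,6}->{5,6}
Constraint 3 (V != U) on D(V)={2,3} D(U)={2,3,4}: no change
Constraint 4 (Y != X) on D(Y)={5,6} D(X)={3,4}: no change
So after constraint 4: D(X)={3,4}, size = 2

Answer: 2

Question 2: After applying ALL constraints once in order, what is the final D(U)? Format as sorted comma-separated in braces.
Answer: {2,3,4}

Derivation:
Constraint 1 (U < X) on D(U)={2,3,4} D(X)={2,3,4,5,6}: X {2,3,4,5,6}->{3,4,5,6}
Constraint 2 (X + V = Y) on D(X)={3,4,5,6} D(V)={2,3,4,6} D(Y)={2,3,4,5,6}: X {3,4,5,6}->{3,4}; V {2,3,4,6}->{2,3}; Y {2,3,4,5,6}->{5,6}
Constraint 3 (V != U) on D(V)={2,3} D(U)={2,3,4}: no change
Constraint 4 (Y != X) on D(Y)={5,6} D(X)={3,4}: no change
So after all 4 constraints: D(U) = {2,3,4}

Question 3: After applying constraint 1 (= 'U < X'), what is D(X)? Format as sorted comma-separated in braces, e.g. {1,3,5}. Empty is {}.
Answer: {3,4,5,6}

Derivation:
Constraint 1 (U < X) on D(U)={2,3,4} D(X)={2,3,4,5,6}: X {2,3,4,5,6}->{3,4,5,6}
So after constraint 1: D(X) = {3,4,5,6}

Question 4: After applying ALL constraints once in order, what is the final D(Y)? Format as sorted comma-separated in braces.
Answer: {5,6}

Derivation:
Constraint 1 (U < X) on D(U)={2,3,4} D(X)={2,3,4,5,6}: X {2,3,4,5,6}->{3,4,5,6}
Constraint 2 (X + V = Y) on D(X)={3,4,5,6} D(V)={2,3,4,6} D(Y)={2,3,4,5,6}: X {3,4,5,6}->{3,4}; V {2,3,4,6}->{2,3}; Y {2,3,4,5,6}->{5,6}
Constraint 3 (V != U) on D(V)={2,3} D(U)={2,3,4}: no change
Constraint 4 (Y != X) on D(Y)={5,6} D(X)={3,4}: no change
So after all 4 constraints: D(Y) = {5,6}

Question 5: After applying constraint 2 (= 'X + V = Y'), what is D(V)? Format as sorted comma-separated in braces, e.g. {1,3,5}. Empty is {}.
Answer: {2,3}

Derivation:
Constraint 1 (U < X) on D(U)={2,3,4} D(X)={2,3,4,5,6}: X {2,3,4,5,6}->{3,4,5,6}
Constraint 2 (X + V = Y) on D(X)={3,4,5,6} D(V)={2,3,4,6} D(Y)={2,3,4,5,6}: X {3,4,5,6}->{3,4}; V {2,3,4,6}->{2,3}; Y {2,3,4,5,6}->{5,6}
So after constraint 2: D(V) = {2,3}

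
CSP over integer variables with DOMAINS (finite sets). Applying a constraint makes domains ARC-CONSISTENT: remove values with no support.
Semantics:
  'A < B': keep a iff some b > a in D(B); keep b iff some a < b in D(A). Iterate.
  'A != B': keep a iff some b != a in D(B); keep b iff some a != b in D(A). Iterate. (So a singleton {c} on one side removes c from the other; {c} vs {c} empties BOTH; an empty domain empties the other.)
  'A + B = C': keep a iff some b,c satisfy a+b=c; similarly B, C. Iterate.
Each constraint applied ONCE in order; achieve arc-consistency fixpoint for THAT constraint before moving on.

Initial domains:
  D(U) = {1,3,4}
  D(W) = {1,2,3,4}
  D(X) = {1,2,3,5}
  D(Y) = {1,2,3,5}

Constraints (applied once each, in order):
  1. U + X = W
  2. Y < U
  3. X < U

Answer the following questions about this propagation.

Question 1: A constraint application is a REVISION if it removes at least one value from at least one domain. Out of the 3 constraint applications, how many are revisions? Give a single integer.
Answer: 3

Derivation:
Constraint 1 (U + X = W) on D(U)={1,3,4} D(X)={1,2,3,5} D(W)={1,2,3,4}: U {1,3,4}->{1,3}; X {1,2,3,5}->{1,2,3}; W {1,2,3,4}->{2,3,4} => REVISION
Constraint 2 (Y < U) on D(Y)={1,2,3,5} D(U)={1,3}: Y {1,2,3,5}->{1,2}; U {1,3}->{3} => REVISION
Constraint 3 (X < U) on D(X)={1,2,3} D(U)={3}: X {1,2,3}->{1,2} => REVISION
Total revisions = 3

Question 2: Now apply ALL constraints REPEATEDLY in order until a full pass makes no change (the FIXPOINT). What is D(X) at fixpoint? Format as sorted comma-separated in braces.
pass 0 (initial): D(X)={1,2,3,5}
pass 1: U {1,3,4}->{3}; W {1,2,3,4}->{2,3,4}; X {1,2,3,5}->{1,2}; Y {1,2,3,5}->{1,2}
pass 2: W {2,3,4}->{4}; X {1,2}->{1}
pass 3: no change
Fixpoint after 3 passes: D(X) = {1}

Answer: {1}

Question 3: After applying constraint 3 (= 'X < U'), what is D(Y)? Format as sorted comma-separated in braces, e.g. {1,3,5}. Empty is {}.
Constraint 1 (U + X = W) on D(U)={1,3,4} D(X)={1,2,3,5} D(W)={1,2,3,4}: U {1,3,4}->{1,3}; X {1,2,3,5}->{1,2,3}; W {1,2,3,4}->{2,3,4}
Constraint 2 (Y < U) on D(Y)={1,2,3,5} D(U)={1,3}: Y {1,2,3,5}->{1,2}; U {1,3}->{3}
Constraint 3 (X < U) on D(X)={1,2,3} D(U)={3}: X {1,2,3}->{1,2}
So after constraint 3: D(Y) = {1,2}

Answer: {1,2}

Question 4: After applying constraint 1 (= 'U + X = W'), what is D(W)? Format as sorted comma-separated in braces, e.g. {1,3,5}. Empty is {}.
Constraint 1 (U + X = W) on D(U)={1,3,4} D(X)={1,2,3,5} D(W)={1,2,3,4}: U {1,3,4}->{1,3}; X {1,2,3,5}->{1,2,3}; W {1,2,3,4}->{2,3,4}
So after constraint 1: D(W) = {2,3,4}

Answer: {2,3,4}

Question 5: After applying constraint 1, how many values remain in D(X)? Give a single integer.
Constraint 1 (U + X = W) on D(U)={1,3,4} D(X)={1,2,3,5} D(W)={1,2,3,4}: U {1,3,4}->{1,3}; X {1,2,3,5}->{1,2,3}; W {1,2,3,4}->{2,3,4}
So after constraint 1: D(X)={1,2,3}, size = 3

Answer: 3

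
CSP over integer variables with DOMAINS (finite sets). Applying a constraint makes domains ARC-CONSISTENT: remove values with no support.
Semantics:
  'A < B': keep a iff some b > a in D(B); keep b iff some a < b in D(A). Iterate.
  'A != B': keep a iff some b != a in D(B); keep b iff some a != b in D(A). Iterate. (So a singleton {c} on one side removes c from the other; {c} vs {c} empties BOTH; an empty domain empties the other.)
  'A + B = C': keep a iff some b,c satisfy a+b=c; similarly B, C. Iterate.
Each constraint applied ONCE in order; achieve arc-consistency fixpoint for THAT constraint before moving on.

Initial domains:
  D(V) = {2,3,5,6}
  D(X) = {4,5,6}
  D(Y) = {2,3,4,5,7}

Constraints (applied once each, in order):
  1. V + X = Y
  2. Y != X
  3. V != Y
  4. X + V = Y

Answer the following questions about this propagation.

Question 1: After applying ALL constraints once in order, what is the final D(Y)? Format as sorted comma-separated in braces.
Constraint 1 (V + X = Y) on D(V)={2,3,5,6} D(X)={4,5,6} D(Y)={2,3,4,5,7}: V {2,3,5,6}->{2,3}; X {4,5,6}->{4,5}; Y {2,3,4,5,7}->{7}
Constraint 2 (Y != X) on D(Y)={7} D(X)={4,5}: no change
Constraint 3 (V != Y) on D(V)={2,3} D(Y)={7}: no change
Constraint 4 (X + V = Y) on D(X)={4,5} D(V)={2,3} D(Y)={7}: no change
So after all 4 constraints: D(Y) = {7}

Answer: {7}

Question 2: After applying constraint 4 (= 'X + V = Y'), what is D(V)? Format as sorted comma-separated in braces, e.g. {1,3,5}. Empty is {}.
Answer: {2,3}

Derivation:
Constraint 1 (V + X = Y) on D(V)={2,3,5,6} D(X)={4,5,6} D(Y)={2,3,4,5,7}: V {2,3,5,6}->{2,3}; X {4,5,6}->{4,5}; Y {2,3,4,5,7}->{7}
Constraint 2 (Y != X) on D(Y)={7} D(X)={4,5}: no change
Constraint 3 (V != Y) on D(V)={2,3} D(Y)={7}: no change
Constraint 4 (X + V = Y) on D(X)={4,5} D(V)={2,3} D(Y)={7}: no change
So after constraint 4: D(V) = {2,3}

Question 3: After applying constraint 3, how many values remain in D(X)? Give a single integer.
Constraint 1 (V + X = Y) on D(V)={2,3,5,6} D(X)={4,5,6} D(Y)={2,3,4,5,7}: V {2,3,5,6}->{2,3}; X {4,5,6}->{4,5}; Y {2,3,4,5,7}->{7}
Constraint 2 (Y != X) on D(Y)={7} D(X)={4,5}: no change
Constraint 3 (V != Y) on D(V)={2,3} D(Y)={7}: no change
So after constraint 3: D(X)={4,5}, size = 2

Answer: 2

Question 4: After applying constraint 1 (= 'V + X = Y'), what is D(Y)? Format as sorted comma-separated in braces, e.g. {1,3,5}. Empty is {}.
Constraint 1 (V + X = Y) on D(V)={2,3,5,6} D(X)={4,5,6} D(Y)={2,3,4,5,7}: V {2,3,5,6}->{2,3}; X {4,5,6}->{4,5}; Y {2,3,4,5,7}->{7}
So after constraint 1: D(Y) = {7}

Answer: {7}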